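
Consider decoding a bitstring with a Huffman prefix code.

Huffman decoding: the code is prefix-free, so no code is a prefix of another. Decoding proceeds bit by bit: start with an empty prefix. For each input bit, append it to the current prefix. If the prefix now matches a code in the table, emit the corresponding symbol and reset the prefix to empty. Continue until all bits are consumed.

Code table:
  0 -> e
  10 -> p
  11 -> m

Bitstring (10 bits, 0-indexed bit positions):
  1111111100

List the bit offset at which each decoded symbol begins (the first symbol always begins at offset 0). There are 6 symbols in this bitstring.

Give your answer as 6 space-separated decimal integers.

Answer: 0 2 4 6 8 9

Derivation:
Bit 0: prefix='1' (no match yet)
Bit 1: prefix='11' -> emit 'm', reset
Bit 2: prefix='1' (no match yet)
Bit 3: prefix='11' -> emit 'm', reset
Bit 4: prefix='1' (no match yet)
Bit 5: prefix='11' -> emit 'm', reset
Bit 6: prefix='1' (no match yet)
Bit 7: prefix='11' -> emit 'm', reset
Bit 8: prefix='0' -> emit 'e', reset
Bit 9: prefix='0' -> emit 'e', reset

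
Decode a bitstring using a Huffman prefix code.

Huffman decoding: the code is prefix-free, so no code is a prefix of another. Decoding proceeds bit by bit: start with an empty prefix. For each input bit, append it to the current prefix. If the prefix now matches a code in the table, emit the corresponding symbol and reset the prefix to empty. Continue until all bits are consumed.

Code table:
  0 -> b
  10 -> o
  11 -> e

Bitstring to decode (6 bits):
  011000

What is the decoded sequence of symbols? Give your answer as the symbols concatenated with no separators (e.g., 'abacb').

Bit 0: prefix='0' -> emit 'b', reset
Bit 1: prefix='1' (no match yet)
Bit 2: prefix='11' -> emit 'e', reset
Bit 3: prefix='0' -> emit 'b', reset
Bit 4: prefix='0' -> emit 'b', reset
Bit 5: prefix='0' -> emit 'b', reset

Answer: bebbb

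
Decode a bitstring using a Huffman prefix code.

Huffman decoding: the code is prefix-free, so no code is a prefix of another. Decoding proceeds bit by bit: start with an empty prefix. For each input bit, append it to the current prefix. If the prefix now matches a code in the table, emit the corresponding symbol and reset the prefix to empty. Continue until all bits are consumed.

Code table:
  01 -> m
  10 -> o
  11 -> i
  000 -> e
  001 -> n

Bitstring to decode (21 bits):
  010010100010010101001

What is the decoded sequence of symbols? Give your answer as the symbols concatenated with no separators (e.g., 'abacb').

Bit 0: prefix='0' (no match yet)
Bit 1: prefix='01' -> emit 'm', reset
Bit 2: prefix='0' (no match yet)
Bit 3: prefix='00' (no match yet)
Bit 4: prefix='001' -> emit 'n', reset
Bit 5: prefix='0' (no match yet)
Bit 6: prefix='01' -> emit 'm', reset
Bit 7: prefix='0' (no match yet)
Bit 8: prefix='00' (no match yet)
Bit 9: prefix='000' -> emit 'e', reset
Bit 10: prefix='1' (no match yet)
Bit 11: prefix='10' -> emit 'o', reset
Bit 12: prefix='0' (no match yet)
Bit 13: prefix='01' -> emit 'm', reset
Bit 14: prefix='0' (no match yet)
Bit 15: prefix='01' -> emit 'm', reset
Bit 16: prefix='0' (no match yet)
Bit 17: prefix='01' -> emit 'm', reset
Bit 18: prefix='0' (no match yet)
Bit 19: prefix='00' (no match yet)
Bit 20: prefix='001' -> emit 'n', reset

Answer: mnmeommmn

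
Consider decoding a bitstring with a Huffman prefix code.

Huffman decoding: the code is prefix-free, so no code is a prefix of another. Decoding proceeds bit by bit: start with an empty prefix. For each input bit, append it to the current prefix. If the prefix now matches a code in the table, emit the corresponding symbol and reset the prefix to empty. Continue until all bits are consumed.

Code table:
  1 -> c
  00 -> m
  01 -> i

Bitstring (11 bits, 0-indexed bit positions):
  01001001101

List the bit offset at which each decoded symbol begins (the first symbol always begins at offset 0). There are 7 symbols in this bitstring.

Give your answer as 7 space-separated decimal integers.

Bit 0: prefix='0' (no match yet)
Bit 1: prefix='01' -> emit 'i', reset
Bit 2: prefix='0' (no match yet)
Bit 3: prefix='00' -> emit 'm', reset
Bit 4: prefix='1' -> emit 'c', reset
Bit 5: prefix='0' (no match yet)
Bit 6: prefix='00' -> emit 'm', reset
Bit 7: prefix='1' -> emit 'c', reset
Bit 8: prefix='1' -> emit 'c', reset
Bit 9: prefix='0' (no match yet)
Bit 10: prefix='01' -> emit 'i', reset

Answer: 0 2 4 5 7 8 9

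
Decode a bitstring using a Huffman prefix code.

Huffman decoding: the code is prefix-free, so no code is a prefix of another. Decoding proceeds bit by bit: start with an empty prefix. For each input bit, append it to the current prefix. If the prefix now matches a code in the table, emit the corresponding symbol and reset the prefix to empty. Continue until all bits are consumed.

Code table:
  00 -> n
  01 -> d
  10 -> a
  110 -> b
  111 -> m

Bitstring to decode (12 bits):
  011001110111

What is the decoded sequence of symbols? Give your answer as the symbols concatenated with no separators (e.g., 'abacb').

Answer: dadbm

Derivation:
Bit 0: prefix='0' (no match yet)
Bit 1: prefix='01' -> emit 'd', reset
Bit 2: prefix='1' (no match yet)
Bit 3: prefix='10' -> emit 'a', reset
Bit 4: prefix='0' (no match yet)
Bit 5: prefix='01' -> emit 'd', reset
Bit 6: prefix='1' (no match yet)
Bit 7: prefix='11' (no match yet)
Bit 8: prefix='110' -> emit 'b', reset
Bit 9: prefix='1' (no match yet)
Bit 10: prefix='11' (no match yet)
Bit 11: prefix='111' -> emit 'm', reset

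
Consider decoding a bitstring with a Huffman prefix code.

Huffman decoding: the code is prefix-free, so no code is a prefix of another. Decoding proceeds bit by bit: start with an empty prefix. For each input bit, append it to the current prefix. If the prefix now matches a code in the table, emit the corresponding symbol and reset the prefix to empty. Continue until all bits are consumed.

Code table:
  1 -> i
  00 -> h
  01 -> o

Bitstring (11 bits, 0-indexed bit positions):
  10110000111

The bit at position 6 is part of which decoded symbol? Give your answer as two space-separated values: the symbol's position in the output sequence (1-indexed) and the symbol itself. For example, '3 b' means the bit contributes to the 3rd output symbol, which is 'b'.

Bit 0: prefix='1' -> emit 'i', reset
Bit 1: prefix='0' (no match yet)
Bit 2: prefix='01' -> emit 'o', reset
Bit 3: prefix='1' -> emit 'i', reset
Bit 4: prefix='0' (no match yet)
Bit 5: prefix='00' -> emit 'h', reset
Bit 6: prefix='0' (no match yet)
Bit 7: prefix='00' -> emit 'h', reset
Bit 8: prefix='1' -> emit 'i', reset
Bit 9: prefix='1' -> emit 'i', reset
Bit 10: prefix='1' -> emit 'i', reset

Answer: 5 h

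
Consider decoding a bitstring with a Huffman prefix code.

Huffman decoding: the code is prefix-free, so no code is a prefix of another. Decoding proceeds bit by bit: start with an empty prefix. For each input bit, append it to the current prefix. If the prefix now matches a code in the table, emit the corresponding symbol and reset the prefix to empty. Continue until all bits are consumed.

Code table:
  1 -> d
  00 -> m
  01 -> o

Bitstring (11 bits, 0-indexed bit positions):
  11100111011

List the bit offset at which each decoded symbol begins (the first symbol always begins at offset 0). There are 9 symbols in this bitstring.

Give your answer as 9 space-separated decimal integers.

Bit 0: prefix='1' -> emit 'd', reset
Bit 1: prefix='1' -> emit 'd', reset
Bit 2: prefix='1' -> emit 'd', reset
Bit 3: prefix='0' (no match yet)
Bit 4: prefix='00' -> emit 'm', reset
Bit 5: prefix='1' -> emit 'd', reset
Bit 6: prefix='1' -> emit 'd', reset
Bit 7: prefix='1' -> emit 'd', reset
Bit 8: prefix='0' (no match yet)
Bit 9: prefix='01' -> emit 'o', reset
Bit 10: prefix='1' -> emit 'd', reset

Answer: 0 1 2 3 5 6 7 8 10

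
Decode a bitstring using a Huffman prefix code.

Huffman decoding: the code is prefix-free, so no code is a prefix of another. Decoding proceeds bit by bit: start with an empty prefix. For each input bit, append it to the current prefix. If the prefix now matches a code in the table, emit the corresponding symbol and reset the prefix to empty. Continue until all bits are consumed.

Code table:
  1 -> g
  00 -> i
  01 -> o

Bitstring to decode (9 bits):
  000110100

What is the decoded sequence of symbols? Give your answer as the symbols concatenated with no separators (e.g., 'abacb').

Bit 0: prefix='0' (no match yet)
Bit 1: prefix='00' -> emit 'i', reset
Bit 2: prefix='0' (no match yet)
Bit 3: prefix='01' -> emit 'o', reset
Bit 4: prefix='1' -> emit 'g', reset
Bit 5: prefix='0' (no match yet)
Bit 6: prefix='01' -> emit 'o', reset
Bit 7: prefix='0' (no match yet)
Bit 8: prefix='00' -> emit 'i', reset

Answer: iogoi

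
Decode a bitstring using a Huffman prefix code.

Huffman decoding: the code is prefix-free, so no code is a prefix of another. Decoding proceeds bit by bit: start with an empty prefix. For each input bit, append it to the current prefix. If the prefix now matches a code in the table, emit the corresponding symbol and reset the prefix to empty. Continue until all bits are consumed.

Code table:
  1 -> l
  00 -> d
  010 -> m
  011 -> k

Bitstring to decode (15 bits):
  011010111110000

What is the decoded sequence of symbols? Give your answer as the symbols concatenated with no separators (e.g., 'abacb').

Bit 0: prefix='0' (no match yet)
Bit 1: prefix='01' (no match yet)
Bit 2: prefix='011' -> emit 'k', reset
Bit 3: prefix='0' (no match yet)
Bit 4: prefix='01' (no match yet)
Bit 5: prefix='010' -> emit 'm', reset
Bit 6: prefix='1' -> emit 'l', reset
Bit 7: prefix='1' -> emit 'l', reset
Bit 8: prefix='1' -> emit 'l', reset
Bit 9: prefix='1' -> emit 'l', reset
Bit 10: prefix='1' -> emit 'l', reset
Bit 11: prefix='0' (no match yet)
Bit 12: prefix='00' -> emit 'd', reset
Bit 13: prefix='0' (no match yet)
Bit 14: prefix='00' -> emit 'd', reset

Answer: kmllllldd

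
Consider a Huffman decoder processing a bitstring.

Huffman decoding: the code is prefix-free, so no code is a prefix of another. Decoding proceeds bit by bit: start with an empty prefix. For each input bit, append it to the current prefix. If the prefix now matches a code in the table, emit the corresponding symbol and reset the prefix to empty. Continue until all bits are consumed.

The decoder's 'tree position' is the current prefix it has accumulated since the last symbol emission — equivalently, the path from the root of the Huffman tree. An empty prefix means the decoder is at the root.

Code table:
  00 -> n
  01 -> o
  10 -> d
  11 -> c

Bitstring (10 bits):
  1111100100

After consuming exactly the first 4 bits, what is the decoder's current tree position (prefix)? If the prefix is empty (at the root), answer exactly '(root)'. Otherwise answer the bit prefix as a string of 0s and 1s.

Bit 0: prefix='1' (no match yet)
Bit 1: prefix='11' -> emit 'c', reset
Bit 2: prefix='1' (no match yet)
Bit 3: prefix='11' -> emit 'c', reset

Answer: (root)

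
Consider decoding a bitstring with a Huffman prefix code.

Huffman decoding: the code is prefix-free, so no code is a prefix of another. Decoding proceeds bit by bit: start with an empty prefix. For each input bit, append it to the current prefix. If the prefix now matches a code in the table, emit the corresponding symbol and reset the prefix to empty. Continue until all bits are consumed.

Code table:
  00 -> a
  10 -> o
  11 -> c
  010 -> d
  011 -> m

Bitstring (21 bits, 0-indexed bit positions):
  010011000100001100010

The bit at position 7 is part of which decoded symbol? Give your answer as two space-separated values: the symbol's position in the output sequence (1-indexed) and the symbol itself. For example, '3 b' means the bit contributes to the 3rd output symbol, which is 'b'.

Bit 0: prefix='0' (no match yet)
Bit 1: prefix='01' (no match yet)
Bit 2: prefix='010' -> emit 'd', reset
Bit 3: prefix='0' (no match yet)
Bit 4: prefix='01' (no match yet)
Bit 5: prefix='011' -> emit 'm', reset
Bit 6: prefix='0' (no match yet)
Bit 7: prefix='00' -> emit 'a', reset
Bit 8: prefix='0' (no match yet)
Bit 9: prefix='01' (no match yet)
Bit 10: prefix='010' -> emit 'd', reset
Bit 11: prefix='0' (no match yet)

Answer: 3 a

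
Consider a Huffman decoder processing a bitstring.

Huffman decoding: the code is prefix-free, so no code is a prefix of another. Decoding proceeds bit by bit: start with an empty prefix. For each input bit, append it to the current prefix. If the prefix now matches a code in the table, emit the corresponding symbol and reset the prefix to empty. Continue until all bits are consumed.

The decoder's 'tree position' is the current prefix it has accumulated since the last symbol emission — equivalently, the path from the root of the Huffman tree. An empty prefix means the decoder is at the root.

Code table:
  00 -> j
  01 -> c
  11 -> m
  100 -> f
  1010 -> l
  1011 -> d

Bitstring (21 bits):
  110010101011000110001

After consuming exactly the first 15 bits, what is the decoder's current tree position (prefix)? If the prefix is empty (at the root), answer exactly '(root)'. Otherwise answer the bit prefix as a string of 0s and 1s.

Bit 0: prefix='1' (no match yet)
Bit 1: prefix='11' -> emit 'm', reset
Bit 2: prefix='0' (no match yet)
Bit 3: prefix='00' -> emit 'j', reset
Bit 4: prefix='1' (no match yet)
Bit 5: prefix='10' (no match yet)
Bit 6: prefix='101' (no match yet)
Bit 7: prefix='1010' -> emit 'l', reset
Bit 8: prefix='1' (no match yet)
Bit 9: prefix='10' (no match yet)
Bit 10: prefix='101' (no match yet)
Bit 11: prefix='1011' -> emit 'd', reset
Bit 12: prefix='0' (no match yet)
Bit 13: prefix='00' -> emit 'j', reset
Bit 14: prefix='0' (no match yet)

Answer: 0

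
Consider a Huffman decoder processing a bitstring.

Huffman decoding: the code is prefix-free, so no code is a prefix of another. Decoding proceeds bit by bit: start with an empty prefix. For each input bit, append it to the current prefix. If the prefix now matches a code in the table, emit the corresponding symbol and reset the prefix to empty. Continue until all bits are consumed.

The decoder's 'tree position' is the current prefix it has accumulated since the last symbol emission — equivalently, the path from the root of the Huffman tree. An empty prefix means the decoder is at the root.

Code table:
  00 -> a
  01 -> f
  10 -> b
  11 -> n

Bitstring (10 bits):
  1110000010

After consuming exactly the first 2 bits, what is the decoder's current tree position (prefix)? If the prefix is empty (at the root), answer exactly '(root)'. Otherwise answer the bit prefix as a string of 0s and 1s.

Answer: (root)

Derivation:
Bit 0: prefix='1' (no match yet)
Bit 1: prefix='11' -> emit 'n', reset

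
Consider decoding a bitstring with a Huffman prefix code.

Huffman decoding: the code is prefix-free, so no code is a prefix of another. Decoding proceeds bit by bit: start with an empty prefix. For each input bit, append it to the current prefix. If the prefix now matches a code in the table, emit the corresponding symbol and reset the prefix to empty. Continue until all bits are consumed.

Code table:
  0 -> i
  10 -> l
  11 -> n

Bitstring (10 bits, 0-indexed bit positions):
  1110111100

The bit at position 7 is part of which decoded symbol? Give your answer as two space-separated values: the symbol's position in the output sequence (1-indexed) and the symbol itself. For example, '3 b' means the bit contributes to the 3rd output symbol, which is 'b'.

Answer: 4 n

Derivation:
Bit 0: prefix='1' (no match yet)
Bit 1: prefix='11' -> emit 'n', reset
Bit 2: prefix='1' (no match yet)
Bit 3: prefix='10' -> emit 'l', reset
Bit 4: prefix='1' (no match yet)
Bit 5: prefix='11' -> emit 'n', reset
Bit 6: prefix='1' (no match yet)
Bit 7: prefix='11' -> emit 'n', reset
Bit 8: prefix='0' -> emit 'i', reset
Bit 9: prefix='0' -> emit 'i', reset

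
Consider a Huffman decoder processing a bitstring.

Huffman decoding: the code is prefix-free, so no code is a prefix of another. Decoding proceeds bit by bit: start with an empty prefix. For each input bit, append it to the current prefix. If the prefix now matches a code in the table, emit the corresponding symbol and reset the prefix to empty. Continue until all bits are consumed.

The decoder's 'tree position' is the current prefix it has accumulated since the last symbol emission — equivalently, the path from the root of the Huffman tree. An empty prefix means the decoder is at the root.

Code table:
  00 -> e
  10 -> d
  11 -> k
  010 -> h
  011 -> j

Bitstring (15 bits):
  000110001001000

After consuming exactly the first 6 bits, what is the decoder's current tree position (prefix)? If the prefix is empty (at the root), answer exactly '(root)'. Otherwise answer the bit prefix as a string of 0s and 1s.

Answer: 0

Derivation:
Bit 0: prefix='0' (no match yet)
Bit 1: prefix='00' -> emit 'e', reset
Bit 2: prefix='0' (no match yet)
Bit 3: prefix='01' (no match yet)
Bit 4: prefix='011' -> emit 'j', reset
Bit 5: prefix='0' (no match yet)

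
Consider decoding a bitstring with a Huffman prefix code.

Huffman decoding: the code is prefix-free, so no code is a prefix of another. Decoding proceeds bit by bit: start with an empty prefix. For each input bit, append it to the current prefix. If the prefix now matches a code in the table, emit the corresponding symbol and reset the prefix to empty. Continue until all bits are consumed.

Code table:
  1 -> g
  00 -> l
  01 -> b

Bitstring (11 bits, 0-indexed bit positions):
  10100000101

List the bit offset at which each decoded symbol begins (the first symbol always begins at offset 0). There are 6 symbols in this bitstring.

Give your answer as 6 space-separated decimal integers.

Answer: 0 1 3 5 7 9

Derivation:
Bit 0: prefix='1' -> emit 'g', reset
Bit 1: prefix='0' (no match yet)
Bit 2: prefix='01' -> emit 'b', reset
Bit 3: prefix='0' (no match yet)
Bit 4: prefix='00' -> emit 'l', reset
Bit 5: prefix='0' (no match yet)
Bit 6: prefix='00' -> emit 'l', reset
Bit 7: prefix='0' (no match yet)
Bit 8: prefix='01' -> emit 'b', reset
Bit 9: prefix='0' (no match yet)
Bit 10: prefix='01' -> emit 'b', reset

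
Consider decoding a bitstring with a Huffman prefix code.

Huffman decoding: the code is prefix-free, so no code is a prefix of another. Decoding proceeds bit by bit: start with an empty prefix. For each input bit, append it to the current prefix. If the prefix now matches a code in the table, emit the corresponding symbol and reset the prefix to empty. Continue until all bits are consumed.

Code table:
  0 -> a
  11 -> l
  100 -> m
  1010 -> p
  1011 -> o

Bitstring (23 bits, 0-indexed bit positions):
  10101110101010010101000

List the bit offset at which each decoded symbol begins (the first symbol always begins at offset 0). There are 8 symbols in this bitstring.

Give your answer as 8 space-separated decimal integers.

Bit 0: prefix='1' (no match yet)
Bit 1: prefix='10' (no match yet)
Bit 2: prefix='101' (no match yet)
Bit 3: prefix='1010' -> emit 'p', reset
Bit 4: prefix='1' (no match yet)
Bit 5: prefix='11' -> emit 'l', reset
Bit 6: prefix='1' (no match yet)
Bit 7: prefix='10' (no match yet)
Bit 8: prefix='101' (no match yet)
Bit 9: prefix='1010' -> emit 'p', reset
Bit 10: prefix='1' (no match yet)
Bit 11: prefix='10' (no match yet)
Bit 12: prefix='101' (no match yet)
Bit 13: prefix='1010' -> emit 'p', reset
Bit 14: prefix='0' -> emit 'a', reset
Bit 15: prefix='1' (no match yet)
Bit 16: prefix='10' (no match yet)
Bit 17: prefix='101' (no match yet)
Bit 18: prefix='1010' -> emit 'p', reset
Bit 19: prefix='1' (no match yet)
Bit 20: prefix='10' (no match yet)
Bit 21: prefix='100' -> emit 'm', reset
Bit 22: prefix='0' -> emit 'a', reset

Answer: 0 4 6 10 14 15 19 22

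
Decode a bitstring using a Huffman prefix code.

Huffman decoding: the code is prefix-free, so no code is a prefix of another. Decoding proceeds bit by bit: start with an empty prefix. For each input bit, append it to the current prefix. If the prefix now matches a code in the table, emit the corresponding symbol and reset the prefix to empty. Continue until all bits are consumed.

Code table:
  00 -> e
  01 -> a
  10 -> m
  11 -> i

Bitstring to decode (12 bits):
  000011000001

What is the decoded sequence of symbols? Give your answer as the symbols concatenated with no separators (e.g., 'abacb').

Bit 0: prefix='0' (no match yet)
Bit 1: prefix='00' -> emit 'e', reset
Bit 2: prefix='0' (no match yet)
Bit 3: prefix='00' -> emit 'e', reset
Bit 4: prefix='1' (no match yet)
Bit 5: prefix='11' -> emit 'i', reset
Bit 6: prefix='0' (no match yet)
Bit 7: prefix='00' -> emit 'e', reset
Bit 8: prefix='0' (no match yet)
Bit 9: prefix='00' -> emit 'e', reset
Bit 10: prefix='0' (no match yet)
Bit 11: prefix='01' -> emit 'a', reset

Answer: eeieea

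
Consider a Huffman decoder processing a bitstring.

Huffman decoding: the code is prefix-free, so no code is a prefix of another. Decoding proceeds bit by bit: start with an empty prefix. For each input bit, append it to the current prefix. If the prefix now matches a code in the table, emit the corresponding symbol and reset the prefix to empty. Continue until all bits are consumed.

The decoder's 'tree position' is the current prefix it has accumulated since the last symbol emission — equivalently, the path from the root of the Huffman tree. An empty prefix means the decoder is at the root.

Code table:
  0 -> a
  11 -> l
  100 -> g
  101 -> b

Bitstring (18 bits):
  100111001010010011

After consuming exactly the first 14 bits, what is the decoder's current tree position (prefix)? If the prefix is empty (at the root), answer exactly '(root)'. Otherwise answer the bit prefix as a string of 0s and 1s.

Answer: 1

Derivation:
Bit 0: prefix='1' (no match yet)
Bit 1: prefix='10' (no match yet)
Bit 2: prefix='100' -> emit 'g', reset
Bit 3: prefix='1' (no match yet)
Bit 4: prefix='11' -> emit 'l', reset
Bit 5: prefix='1' (no match yet)
Bit 6: prefix='10' (no match yet)
Bit 7: prefix='100' -> emit 'g', reset
Bit 8: prefix='1' (no match yet)
Bit 9: prefix='10' (no match yet)
Bit 10: prefix='101' -> emit 'b', reset
Bit 11: prefix='0' -> emit 'a', reset
Bit 12: prefix='0' -> emit 'a', reset
Bit 13: prefix='1' (no match yet)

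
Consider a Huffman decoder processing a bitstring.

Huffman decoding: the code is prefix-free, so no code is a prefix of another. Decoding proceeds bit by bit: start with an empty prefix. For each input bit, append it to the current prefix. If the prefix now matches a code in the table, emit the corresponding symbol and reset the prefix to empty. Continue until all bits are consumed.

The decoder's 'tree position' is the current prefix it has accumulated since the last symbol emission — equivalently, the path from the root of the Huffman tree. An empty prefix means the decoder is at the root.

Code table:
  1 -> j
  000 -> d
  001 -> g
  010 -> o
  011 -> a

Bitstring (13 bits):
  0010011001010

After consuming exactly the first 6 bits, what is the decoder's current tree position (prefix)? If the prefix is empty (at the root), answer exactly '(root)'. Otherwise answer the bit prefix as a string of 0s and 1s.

Bit 0: prefix='0' (no match yet)
Bit 1: prefix='00' (no match yet)
Bit 2: prefix='001' -> emit 'g', reset
Bit 3: prefix='0' (no match yet)
Bit 4: prefix='00' (no match yet)
Bit 5: prefix='001' -> emit 'g', reset

Answer: (root)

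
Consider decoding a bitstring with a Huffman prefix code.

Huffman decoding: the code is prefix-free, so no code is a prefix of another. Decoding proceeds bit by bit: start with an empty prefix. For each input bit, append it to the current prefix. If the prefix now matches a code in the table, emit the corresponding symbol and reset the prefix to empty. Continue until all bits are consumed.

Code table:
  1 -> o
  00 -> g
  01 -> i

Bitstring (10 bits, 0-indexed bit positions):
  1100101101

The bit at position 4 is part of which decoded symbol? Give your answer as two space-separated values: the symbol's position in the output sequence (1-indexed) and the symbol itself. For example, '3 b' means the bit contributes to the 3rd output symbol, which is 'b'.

Answer: 4 o

Derivation:
Bit 0: prefix='1' -> emit 'o', reset
Bit 1: prefix='1' -> emit 'o', reset
Bit 2: prefix='0' (no match yet)
Bit 3: prefix='00' -> emit 'g', reset
Bit 4: prefix='1' -> emit 'o', reset
Bit 5: prefix='0' (no match yet)
Bit 6: prefix='01' -> emit 'i', reset
Bit 7: prefix='1' -> emit 'o', reset
Bit 8: prefix='0' (no match yet)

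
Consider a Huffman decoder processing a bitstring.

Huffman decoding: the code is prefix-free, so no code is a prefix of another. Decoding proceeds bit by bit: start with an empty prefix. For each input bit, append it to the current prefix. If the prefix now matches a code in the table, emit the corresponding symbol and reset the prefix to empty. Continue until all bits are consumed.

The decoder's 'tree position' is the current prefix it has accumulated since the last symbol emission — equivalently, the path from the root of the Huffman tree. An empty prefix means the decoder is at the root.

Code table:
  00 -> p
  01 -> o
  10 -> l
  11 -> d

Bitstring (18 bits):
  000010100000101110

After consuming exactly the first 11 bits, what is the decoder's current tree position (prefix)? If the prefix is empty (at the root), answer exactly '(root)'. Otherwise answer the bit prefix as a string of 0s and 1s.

Answer: 0

Derivation:
Bit 0: prefix='0' (no match yet)
Bit 1: prefix='00' -> emit 'p', reset
Bit 2: prefix='0' (no match yet)
Bit 3: prefix='00' -> emit 'p', reset
Bit 4: prefix='1' (no match yet)
Bit 5: prefix='10' -> emit 'l', reset
Bit 6: prefix='1' (no match yet)
Bit 7: prefix='10' -> emit 'l', reset
Bit 8: prefix='0' (no match yet)
Bit 9: prefix='00' -> emit 'p', reset
Bit 10: prefix='0' (no match yet)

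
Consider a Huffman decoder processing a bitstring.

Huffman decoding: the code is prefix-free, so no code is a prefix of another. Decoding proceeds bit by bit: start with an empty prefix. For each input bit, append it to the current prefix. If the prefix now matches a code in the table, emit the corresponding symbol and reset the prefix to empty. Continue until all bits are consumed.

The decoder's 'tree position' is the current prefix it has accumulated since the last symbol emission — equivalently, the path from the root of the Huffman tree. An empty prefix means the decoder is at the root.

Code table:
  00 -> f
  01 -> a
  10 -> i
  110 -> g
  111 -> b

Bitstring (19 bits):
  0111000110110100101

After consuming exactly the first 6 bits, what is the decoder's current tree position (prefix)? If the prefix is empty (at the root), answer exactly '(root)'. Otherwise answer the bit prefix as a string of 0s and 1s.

Bit 0: prefix='0' (no match yet)
Bit 1: prefix='01' -> emit 'a', reset
Bit 2: prefix='1' (no match yet)
Bit 3: prefix='11' (no match yet)
Bit 4: prefix='110' -> emit 'g', reset
Bit 5: prefix='0' (no match yet)

Answer: 0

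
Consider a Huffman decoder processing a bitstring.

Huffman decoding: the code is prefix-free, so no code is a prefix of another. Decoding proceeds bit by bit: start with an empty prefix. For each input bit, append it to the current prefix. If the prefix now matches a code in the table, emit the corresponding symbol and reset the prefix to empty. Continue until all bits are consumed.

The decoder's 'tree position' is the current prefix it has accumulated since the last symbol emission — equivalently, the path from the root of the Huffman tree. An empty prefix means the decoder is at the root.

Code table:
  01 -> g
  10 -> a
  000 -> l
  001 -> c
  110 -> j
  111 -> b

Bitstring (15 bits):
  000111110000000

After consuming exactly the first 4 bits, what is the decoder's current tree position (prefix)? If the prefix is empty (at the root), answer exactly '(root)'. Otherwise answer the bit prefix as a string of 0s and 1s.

Bit 0: prefix='0' (no match yet)
Bit 1: prefix='00' (no match yet)
Bit 2: prefix='000' -> emit 'l', reset
Bit 3: prefix='1' (no match yet)

Answer: 1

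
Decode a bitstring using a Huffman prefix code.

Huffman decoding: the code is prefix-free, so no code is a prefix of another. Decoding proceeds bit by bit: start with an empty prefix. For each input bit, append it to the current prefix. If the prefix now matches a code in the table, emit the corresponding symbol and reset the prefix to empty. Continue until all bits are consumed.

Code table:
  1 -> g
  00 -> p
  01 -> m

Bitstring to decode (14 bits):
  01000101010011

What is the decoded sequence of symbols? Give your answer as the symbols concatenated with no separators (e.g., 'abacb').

Bit 0: prefix='0' (no match yet)
Bit 1: prefix='01' -> emit 'm', reset
Bit 2: prefix='0' (no match yet)
Bit 3: prefix='00' -> emit 'p', reset
Bit 4: prefix='0' (no match yet)
Bit 5: prefix='01' -> emit 'm', reset
Bit 6: prefix='0' (no match yet)
Bit 7: prefix='01' -> emit 'm', reset
Bit 8: prefix='0' (no match yet)
Bit 9: prefix='01' -> emit 'm', reset
Bit 10: prefix='0' (no match yet)
Bit 11: prefix='00' -> emit 'p', reset
Bit 12: prefix='1' -> emit 'g', reset
Bit 13: prefix='1' -> emit 'g', reset

Answer: mpmmmpgg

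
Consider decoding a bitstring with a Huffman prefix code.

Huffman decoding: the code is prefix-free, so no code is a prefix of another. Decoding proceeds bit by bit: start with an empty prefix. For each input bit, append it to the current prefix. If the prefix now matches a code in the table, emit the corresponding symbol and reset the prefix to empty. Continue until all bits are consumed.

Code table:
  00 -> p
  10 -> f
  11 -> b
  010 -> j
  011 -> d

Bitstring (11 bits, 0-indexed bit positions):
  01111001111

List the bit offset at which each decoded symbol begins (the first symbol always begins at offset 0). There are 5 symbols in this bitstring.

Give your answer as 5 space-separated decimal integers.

Answer: 0 3 5 7 9

Derivation:
Bit 0: prefix='0' (no match yet)
Bit 1: prefix='01' (no match yet)
Bit 2: prefix='011' -> emit 'd', reset
Bit 3: prefix='1' (no match yet)
Bit 4: prefix='11' -> emit 'b', reset
Bit 5: prefix='0' (no match yet)
Bit 6: prefix='00' -> emit 'p', reset
Bit 7: prefix='1' (no match yet)
Bit 8: prefix='11' -> emit 'b', reset
Bit 9: prefix='1' (no match yet)
Bit 10: prefix='11' -> emit 'b', reset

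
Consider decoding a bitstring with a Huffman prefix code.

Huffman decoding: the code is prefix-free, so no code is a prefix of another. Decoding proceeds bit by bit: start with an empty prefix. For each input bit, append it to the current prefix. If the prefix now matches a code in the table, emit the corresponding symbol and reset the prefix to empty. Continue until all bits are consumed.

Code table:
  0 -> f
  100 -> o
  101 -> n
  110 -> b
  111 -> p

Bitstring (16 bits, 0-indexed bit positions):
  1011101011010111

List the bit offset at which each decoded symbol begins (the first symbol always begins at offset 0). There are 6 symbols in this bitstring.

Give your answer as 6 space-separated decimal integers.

Answer: 0 3 6 9 12 13

Derivation:
Bit 0: prefix='1' (no match yet)
Bit 1: prefix='10' (no match yet)
Bit 2: prefix='101' -> emit 'n', reset
Bit 3: prefix='1' (no match yet)
Bit 4: prefix='11' (no match yet)
Bit 5: prefix='110' -> emit 'b', reset
Bit 6: prefix='1' (no match yet)
Bit 7: prefix='10' (no match yet)
Bit 8: prefix='101' -> emit 'n', reset
Bit 9: prefix='1' (no match yet)
Bit 10: prefix='10' (no match yet)
Bit 11: prefix='101' -> emit 'n', reset
Bit 12: prefix='0' -> emit 'f', reset
Bit 13: prefix='1' (no match yet)
Bit 14: prefix='11' (no match yet)
Bit 15: prefix='111' -> emit 'p', reset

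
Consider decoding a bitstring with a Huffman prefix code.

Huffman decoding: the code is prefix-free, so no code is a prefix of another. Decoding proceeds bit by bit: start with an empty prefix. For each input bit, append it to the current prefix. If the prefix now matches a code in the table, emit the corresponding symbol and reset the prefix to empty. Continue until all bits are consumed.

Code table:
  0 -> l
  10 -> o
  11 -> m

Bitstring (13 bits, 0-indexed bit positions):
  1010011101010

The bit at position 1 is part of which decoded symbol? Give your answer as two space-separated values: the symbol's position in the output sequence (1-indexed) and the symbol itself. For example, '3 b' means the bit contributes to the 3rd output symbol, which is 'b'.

Answer: 1 o

Derivation:
Bit 0: prefix='1' (no match yet)
Bit 1: prefix='10' -> emit 'o', reset
Bit 2: prefix='1' (no match yet)
Bit 3: prefix='10' -> emit 'o', reset
Bit 4: prefix='0' -> emit 'l', reset
Bit 5: prefix='1' (no match yet)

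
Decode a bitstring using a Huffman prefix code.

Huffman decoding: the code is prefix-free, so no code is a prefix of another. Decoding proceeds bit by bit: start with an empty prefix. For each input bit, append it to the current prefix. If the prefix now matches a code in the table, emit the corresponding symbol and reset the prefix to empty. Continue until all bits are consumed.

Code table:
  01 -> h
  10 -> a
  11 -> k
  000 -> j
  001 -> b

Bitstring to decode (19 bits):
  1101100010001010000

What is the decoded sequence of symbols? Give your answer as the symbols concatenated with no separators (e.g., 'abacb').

Bit 0: prefix='1' (no match yet)
Bit 1: prefix='11' -> emit 'k', reset
Bit 2: prefix='0' (no match yet)
Bit 3: prefix='01' -> emit 'h', reset
Bit 4: prefix='1' (no match yet)
Bit 5: prefix='10' -> emit 'a', reset
Bit 6: prefix='0' (no match yet)
Bit 7: prefix='00' (no match yet)
Bit 8: prefix='001' -> emit 'b', reset
Bit 9: prefix='0' (no match yet)
Bit 10: prefix='00' (no match yet)
Bit 11: prefix='000' -> emit 'j', reset
Bit 12: prefix='1' (no match yet)
Bit 13: prefix='10' -> emit 'a', reset
Bit 14: prefix='1' (no match yet)
Bit 15: prefix='10' -> emit 'a', reset
Bit 16: prefix='0' (no match yet)
Bit 17: prefix='00' (no match yet)
Bit 18: prefix='000' -> emit 'j', reset

Answer: khabjaaj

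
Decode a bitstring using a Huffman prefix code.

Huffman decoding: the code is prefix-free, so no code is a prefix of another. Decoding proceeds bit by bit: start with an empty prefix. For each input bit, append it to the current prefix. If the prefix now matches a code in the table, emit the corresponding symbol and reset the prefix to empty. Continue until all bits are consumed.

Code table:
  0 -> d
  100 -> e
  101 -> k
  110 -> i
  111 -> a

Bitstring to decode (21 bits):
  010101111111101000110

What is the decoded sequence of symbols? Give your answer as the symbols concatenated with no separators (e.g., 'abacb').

Answer: dkdaaiedi

Derivation:
Bit 0: prefix='0' -> emit 'd', reset
Bit 1: prefix='1' (no match yet)
Bit 2: prefix='10' (no match yet)
Bit 3: prefix='101' -> emit 'k', reset
Bit 4: prefix='0' -> emit 'd', reset
Bit 5: prefix='1' (no match yet)
Bit 6: prefix='11' (no match yet)
Bit 7: prefix='111' -> emit 'a', reset
Bit 8: prefix='1' (no match yet)
Bit 9: prefix='11' (no match yet)
Bit 10: prefix='111' -> emit 'a', reset
Bit 11: prefix='1' (no match yet)
Bit 12: prefix='11' (no match yet)
Bit 13: prefix='110' -> emit 'i', reset
Bit 14: prefix='1' (no match yet)
Bit 15: prefix='10' (no match yet)
Bit 16: prefix='100' -> emit 'e', reset
Bit 17: prefix='0' -> emit 'd', reset
Bit 18: prefix='1' (no match yet)
Bit 19: prefix='11' (no match yet)
Bit 20: prefix='110' -> emit 'i', reset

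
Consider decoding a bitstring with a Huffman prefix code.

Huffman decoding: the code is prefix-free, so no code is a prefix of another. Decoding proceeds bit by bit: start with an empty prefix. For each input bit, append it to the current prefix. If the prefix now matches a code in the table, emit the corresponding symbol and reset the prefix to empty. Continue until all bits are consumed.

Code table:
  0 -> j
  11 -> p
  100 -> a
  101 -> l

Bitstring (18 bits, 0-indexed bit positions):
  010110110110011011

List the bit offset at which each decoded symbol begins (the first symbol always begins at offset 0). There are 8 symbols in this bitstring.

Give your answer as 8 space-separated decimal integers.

Bit 0: prefix='0' -> emit 'j', reset
Bit 1: prefix='1' (no match yet)
Bit 2: prefix='10' (no match yet)
Bit 3: prefix='101' -> emit 'l', reset
Bit 4: prefix='1' (no match yet)
Bit 5: prefix='10' (no match yet)
Bit 6: prefix='101' -> emit 'l', reset
Bit 7: prefix='1' (no match yet)
Bit 8: prefix='10' (no match yet)
Bit 9: prefix='101' -> emit 'l', reset
Bit 10: prefix='1' (no match yet)
Bit 11: prefix='10' (no match yet)
Bit 12: prefix='100' -> emit 'a', reset
Bit 13: prefix='1' (no match yet)
Bit 14: prefix='11' -> emit 'p', reset
Bit 15: prefix='0' -> emit 'j', reset
Bit 16: prefix='1' (no match yet)
Bit 17: prefix='11' -> emit 'p', reset

Answer: 0 1 4 7 10 13 15 16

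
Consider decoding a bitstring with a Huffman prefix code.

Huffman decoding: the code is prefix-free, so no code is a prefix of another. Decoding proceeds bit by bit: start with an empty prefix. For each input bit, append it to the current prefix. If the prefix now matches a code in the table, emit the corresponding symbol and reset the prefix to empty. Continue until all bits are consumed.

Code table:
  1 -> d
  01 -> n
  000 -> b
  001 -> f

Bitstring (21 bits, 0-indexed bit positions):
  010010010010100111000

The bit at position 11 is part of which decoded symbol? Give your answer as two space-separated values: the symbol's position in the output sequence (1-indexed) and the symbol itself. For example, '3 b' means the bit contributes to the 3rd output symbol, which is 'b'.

Answer: 5 n

Derivation:
Bit 0: prefix='0' (no match yet)
Bit 1: prefix='01' -> emit 'n', reset
Bit 2: prefix='0' (no match yet)
Bit 3: prefix='00' (no match yet)
Bit 4: prefix='001' -> emit 'f', reset
Bit 5: prefix='0' (no match yet)
Bit 6: prefix='00' (no match yet)
Bit 7: prefix='001' -> emit 'f', reset
Bit 8: prefix='0' (no match yet)
Bit 9: prefix='00' (no match yet)
Bit 10: prefix='001' -> emit 'f', reset
Bit 11: prefix='0' (no match yet)
Bit 12: prefix='01' -> emit 'n', reset
Bit 13: prefix='0' (no match yet)
Bit 14: prefix='00' (no match yet)
Bit 15: prefix='001' -> emit 'f', reset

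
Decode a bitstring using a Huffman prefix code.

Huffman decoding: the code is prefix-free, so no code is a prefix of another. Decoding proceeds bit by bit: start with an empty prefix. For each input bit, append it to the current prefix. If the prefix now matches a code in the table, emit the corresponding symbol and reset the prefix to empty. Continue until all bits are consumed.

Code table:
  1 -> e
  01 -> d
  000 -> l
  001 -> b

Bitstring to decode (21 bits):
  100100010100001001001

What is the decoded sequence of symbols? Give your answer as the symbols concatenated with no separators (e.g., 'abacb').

Bit 0: prefix='1' -> emit 'e', reset
Bit 1: prefix='0' (no match yet)
Bit 2: prefix='00' (no match yet)
Bit 3: prefix='001' -> emit 'b', reset
Bit 4: prefix='0' (no match yet)
Bit 5: prefix='00' (no match yet)
Bit 6: prefix='000' -> emit 'l', reset
Bit 7: prefix='1' -> emit 'e', reset
Bit 8: prefix='0' (no match yet)
Bit 9: prefix='01' -> emit 'd', reset
Bit 10: prefix='0' (no match yet)
Bit 11: prefix='00' (no match yet)
Bit 12: prefix='000' -> emit 'l', reset
Bit 13: prefix='0' (no match yet)
Bit 14: prefix='01' -> emit 'd', reset
Bit 15: prefix='0' (no match yet)
Bit 16: prefix='00' (no match yet)
Bit 17: prefix='001' -> emit 'b', reset
Bit 18: prefix='0' (no match yet)
Bit 19: prefix='00' (no match yet)
Bit 20: prefix='001' -> emit 'b', reset

Answer: ebledldbb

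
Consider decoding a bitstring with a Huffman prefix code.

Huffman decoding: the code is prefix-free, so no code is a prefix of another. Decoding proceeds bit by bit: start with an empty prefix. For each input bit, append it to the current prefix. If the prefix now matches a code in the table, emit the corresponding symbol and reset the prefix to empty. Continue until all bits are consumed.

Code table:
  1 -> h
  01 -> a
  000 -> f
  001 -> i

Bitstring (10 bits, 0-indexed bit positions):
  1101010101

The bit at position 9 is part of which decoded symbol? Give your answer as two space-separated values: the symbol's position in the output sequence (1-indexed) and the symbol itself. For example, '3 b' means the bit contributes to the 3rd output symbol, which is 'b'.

Answer: 6 a

Derivation:
Bit 0: prefix='1' -> emit 'h', reset
Bit 1: prefix='1' -> emit 'h', reset
Bit 2: prefix='0' (no match yet)
Bit 3: prefix='01' -> emit 'a', reset
Bit 4: prefix='0' (no match yet)
Bit 5: prefix='01' -> emit 'a', reset
Bit 6: prefix='0' (no match yet)
Bit 7: prefix='01' -> emit 'a', reset
Bit 8: prefix='0' (no match yet)
Bit 9: prefix='01' -> emit 'a', reset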